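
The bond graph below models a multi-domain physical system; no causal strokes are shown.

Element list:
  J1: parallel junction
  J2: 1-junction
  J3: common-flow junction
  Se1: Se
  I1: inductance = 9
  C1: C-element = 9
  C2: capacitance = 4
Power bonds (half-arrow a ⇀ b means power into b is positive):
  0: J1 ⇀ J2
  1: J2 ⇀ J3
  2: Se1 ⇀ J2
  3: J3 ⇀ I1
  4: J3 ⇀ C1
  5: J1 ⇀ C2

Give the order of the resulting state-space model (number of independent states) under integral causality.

3  (C1, C2, I1 all integral)

b2 |J2  (Se1 fixes effort; stroke away)
b3 |I1  (prefer integral on I1)
b1 |J3  (1-jn J3 has f-setter on 3)
b4 |J3  (common-f at J3 fixed by 3)
b0 |J2  (J2 flow already set via bond 1)
b5 |J1  (only one effort-in slot at J1)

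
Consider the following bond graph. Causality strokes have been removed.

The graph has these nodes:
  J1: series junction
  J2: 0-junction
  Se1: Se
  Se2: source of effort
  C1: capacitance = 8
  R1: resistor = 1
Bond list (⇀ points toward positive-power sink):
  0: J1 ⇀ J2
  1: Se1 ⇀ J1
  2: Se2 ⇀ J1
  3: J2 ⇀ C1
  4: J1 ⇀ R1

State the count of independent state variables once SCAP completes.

β1 →J1  (Se1 fixes effort; stroke away)
β2 →J1  (Se2 (Se) sets effort on bond)
β3 →J2  (C1 outputs effort q/C1)
β0 →J1  (0-jn J2 has e-setter on 3)
β4 →R1  (J1: last free bond brings flow in)

1  (C1 all integral)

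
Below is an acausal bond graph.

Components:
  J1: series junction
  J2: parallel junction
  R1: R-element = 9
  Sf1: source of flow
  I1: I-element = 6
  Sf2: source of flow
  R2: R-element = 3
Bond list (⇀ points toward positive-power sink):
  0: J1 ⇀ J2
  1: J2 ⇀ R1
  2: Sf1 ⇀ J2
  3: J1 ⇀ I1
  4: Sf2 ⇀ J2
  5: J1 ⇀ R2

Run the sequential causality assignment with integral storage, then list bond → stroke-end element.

bond 0 stroke at J1
bond 1 stroke at J2
bond 2 stroke at Sf1
bond 3 stroke at I1
bond 4 stroke at Sf2
bond 5 stroke at J1

b2 |Sf1  (Sf1 (Sf) sets flow on bond)
b4 |Sf2  (source Sf2 imposes f)
b3 |I1  (I1 outputs flow p/I1)
b0 |J1  (J1 flow already set via bond 3)
b5 |J1  (J1 flow already set via bond 3)
b1 |J2  (closing 0-jn rule on J2)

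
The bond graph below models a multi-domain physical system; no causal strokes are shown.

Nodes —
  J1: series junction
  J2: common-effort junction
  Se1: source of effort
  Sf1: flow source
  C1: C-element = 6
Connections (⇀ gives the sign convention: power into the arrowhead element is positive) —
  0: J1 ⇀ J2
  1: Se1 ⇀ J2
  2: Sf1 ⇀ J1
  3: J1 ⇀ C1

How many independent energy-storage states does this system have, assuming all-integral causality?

1  (C1 all integral)

β1 stroke→J2  (source Se1 imposes e)
β2 stroke→Sf1  (source Sf1 imposes f)
β0 stroke→J1  (1-jn J1 has f-setter on 2)
β3 stroke→J1  (J1 flow already set via bond 2)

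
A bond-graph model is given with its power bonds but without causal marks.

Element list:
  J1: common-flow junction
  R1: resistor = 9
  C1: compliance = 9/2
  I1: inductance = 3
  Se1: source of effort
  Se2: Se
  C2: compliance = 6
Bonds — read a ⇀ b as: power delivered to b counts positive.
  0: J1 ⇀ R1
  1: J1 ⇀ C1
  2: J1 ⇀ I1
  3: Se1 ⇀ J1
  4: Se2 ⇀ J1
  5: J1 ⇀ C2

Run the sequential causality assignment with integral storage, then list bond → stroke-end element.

#0 →J1
#1 →J1
#2 →I1
#3 →J1
#4 →J1
#5 →J1

bond 3 stroke→J1  (Se1: effort source, stroke at far end)
bond 4 stroke→J1  (Se2 fixes effort; stroke away)
bond 1 stroke→J1  (C1 integral (e out))
bond 2 stroke→I1  (prefer integral on I1)
bond 0 stroke→J1  (1-jn J1 has f-setter on 2)
bond 5 stroke→J1  (J1 flow already set via bond 2)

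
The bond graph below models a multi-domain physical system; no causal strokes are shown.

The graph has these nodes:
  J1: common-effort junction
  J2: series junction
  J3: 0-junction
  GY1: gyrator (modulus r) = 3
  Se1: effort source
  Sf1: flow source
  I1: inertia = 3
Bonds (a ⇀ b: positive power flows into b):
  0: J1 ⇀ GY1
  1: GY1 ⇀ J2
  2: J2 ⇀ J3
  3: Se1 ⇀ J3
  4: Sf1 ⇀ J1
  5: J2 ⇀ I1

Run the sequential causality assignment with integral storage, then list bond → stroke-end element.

β3 stroke→J3  (Se1 (Se) sets effort on bond)
β4 stroke→Sf1  (Sf1: flow source, stroke at near end)
β0 stroke→J1  (J1: last free bond brings effort in)
β2 stroke→J2  (common-e at J3 fixed by 3)
β1 stroke→J2  (GY1: gyrator matches bond 0)
β5 stroke→I1  (closing 1-jn rule on J2)

β0 stroke at J1
β1 stroke at J2
β2 stroke at J2
β3 stroke at J3
β4 stroke at Sf1
β5 stroke at I1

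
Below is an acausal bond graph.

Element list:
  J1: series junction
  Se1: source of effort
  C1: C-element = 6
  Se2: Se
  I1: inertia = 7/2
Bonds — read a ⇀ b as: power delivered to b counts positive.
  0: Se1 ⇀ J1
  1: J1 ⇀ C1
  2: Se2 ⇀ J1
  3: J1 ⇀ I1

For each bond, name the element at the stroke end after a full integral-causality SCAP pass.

β0 stroke→J1
β1 stroke→J1
β2 stroke→J1
β3 stroke→I1

#0 →J1  (Se1 (Se) sets effort on bond)
#2 →J1  (Se2: effort source, stroke at far end)
#1 →J1  (C1 integral (e out))
#3 →I1  (closing 1-jn rule on J1)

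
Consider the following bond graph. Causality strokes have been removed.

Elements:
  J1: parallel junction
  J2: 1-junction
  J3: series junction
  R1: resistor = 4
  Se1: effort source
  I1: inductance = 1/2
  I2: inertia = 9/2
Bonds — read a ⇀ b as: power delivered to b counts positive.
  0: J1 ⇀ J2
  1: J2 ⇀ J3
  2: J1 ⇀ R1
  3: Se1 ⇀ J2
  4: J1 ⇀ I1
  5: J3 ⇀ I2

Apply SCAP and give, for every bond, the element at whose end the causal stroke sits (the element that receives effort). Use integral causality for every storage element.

#3 stroke at J2  (Se1 fixes effort; stroke away)
#4 stroke at I1  (prefer integral on I1)
#5 stroke at I2  (I2 integral (f out))
#1 stroke at J3  (J3 flow already set via bond 5)
#0 stroke at J2  (J2: bond 1 brought flow, rest push out)
#2 stroke at J1  (J1 needs exactly one e-in)

bond 0 stroke→J2
bond 1 stroke→J3
bond 2 stroke→J1
bond 3 stroke→J2
bond 4 stroke→I1
bond 5 stroke→I2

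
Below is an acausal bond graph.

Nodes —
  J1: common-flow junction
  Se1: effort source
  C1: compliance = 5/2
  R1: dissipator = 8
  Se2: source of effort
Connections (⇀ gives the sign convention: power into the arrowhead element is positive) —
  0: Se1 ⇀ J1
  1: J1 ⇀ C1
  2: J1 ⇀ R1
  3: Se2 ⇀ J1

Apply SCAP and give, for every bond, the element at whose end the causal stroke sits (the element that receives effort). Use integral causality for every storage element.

#0 →J1  (Se1: effort source, stroke at far end)
#3 →J1  (Se2 (Se) sets effort on bond)
#1 →J1  (C1: C, integral causality)
#2 →R1  (J1 needs exactly one f-in)

#0 stroke at J1
#1 stroke at J1
#2 stroke at R1
#3 stroke at J1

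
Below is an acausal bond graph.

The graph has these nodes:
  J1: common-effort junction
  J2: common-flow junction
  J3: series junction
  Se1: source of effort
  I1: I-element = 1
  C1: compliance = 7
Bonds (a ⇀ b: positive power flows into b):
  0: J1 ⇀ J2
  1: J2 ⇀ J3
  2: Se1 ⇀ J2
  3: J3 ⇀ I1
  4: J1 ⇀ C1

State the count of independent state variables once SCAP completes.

β2 stroke→J2  (Se1 fixes effort; stroke away)
β3 stroke→I1  (prefer integral on I1)
β1 stroke→J3  (1-jn J3 has f-setter on 3)
β0 stroke→J2  (1-jn J2 has f-setter on 1)
β4 stroke→J1  (closing 0-jn rule on J1)

2  (C1, I1 all integral)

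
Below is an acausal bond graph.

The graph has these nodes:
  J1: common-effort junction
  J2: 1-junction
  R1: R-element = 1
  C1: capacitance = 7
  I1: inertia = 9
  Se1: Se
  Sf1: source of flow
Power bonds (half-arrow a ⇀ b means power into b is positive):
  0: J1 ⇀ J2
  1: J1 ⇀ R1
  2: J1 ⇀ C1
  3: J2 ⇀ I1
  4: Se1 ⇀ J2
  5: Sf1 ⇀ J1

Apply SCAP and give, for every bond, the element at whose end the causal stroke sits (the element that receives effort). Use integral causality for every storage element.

bond 4 stroke at J2  (Se1: effort source, stroke at far end)
bond 5 stroke at Sf1  (source Sf1 imposes f)
bond 2 stroke at J1  (C1 integral (e out))
bond 0 stroke at J2  (common-e at J1 fixed by 2)
bond 1 stroke at R1  (J1: bond 2 brought effort, rest push out)
bond 3 stroke at I1  (closing 1-jn rule on J2)

b0 stroke→J2
b1 stroke→R1
b2 stroke→J1
b3 stroke→I1
b4 stroke→J2
b5 stroke→Sf1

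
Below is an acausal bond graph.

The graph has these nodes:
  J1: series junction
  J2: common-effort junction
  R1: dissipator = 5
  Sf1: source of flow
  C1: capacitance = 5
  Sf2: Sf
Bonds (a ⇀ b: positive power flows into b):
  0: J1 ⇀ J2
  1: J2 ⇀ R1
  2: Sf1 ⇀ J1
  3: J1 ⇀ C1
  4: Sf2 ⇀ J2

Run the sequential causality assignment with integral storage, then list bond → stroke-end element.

#2 stroke at Sf1  (Sf1 fixes flow; stroke at Sf1)
#4 stroke at Sf2  (Sf2: flow source, stroke at near end)
#0 stroke at J1  (1-jn J1 has f-setter on 2)
#3 stroke at J1  (common-f at J1 fixed by 2)
#1 stroke at J2  (closing 0-jn rule on J2)

β0 stroke at J1
β1 stroke at J2
β2 stroke at Sf1
β3 stroke at J1
β4 stroke at Sf2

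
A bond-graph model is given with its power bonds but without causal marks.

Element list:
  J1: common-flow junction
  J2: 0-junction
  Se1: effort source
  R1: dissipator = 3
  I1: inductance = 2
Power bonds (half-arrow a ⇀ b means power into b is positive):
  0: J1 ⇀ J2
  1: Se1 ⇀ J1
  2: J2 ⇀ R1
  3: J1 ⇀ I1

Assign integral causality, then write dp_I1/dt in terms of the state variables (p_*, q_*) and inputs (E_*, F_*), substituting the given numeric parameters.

β1 |J1  (Se1 (Se) sets effort on bond)
β3 |I1  (I1 outputs flow p/I1)
β0 |J1  (common-f at J1 fixed by 3)
β2 |J2  (only one effort-in slot at J2)

dp_I1/dt = E_Se1 - 3*p_I1/2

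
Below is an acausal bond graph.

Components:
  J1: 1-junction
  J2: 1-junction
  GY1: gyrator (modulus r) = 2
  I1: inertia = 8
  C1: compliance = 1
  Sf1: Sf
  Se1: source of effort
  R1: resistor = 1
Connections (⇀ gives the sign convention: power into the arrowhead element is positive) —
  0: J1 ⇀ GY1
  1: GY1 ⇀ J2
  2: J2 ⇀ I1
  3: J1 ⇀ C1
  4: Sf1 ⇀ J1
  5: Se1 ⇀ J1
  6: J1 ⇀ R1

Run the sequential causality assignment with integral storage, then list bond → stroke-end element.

b0 |J1
b1 |J2
b2 |I1
b3 |J1
b4 |Sf1
b5 |J1
b6 |J1

bond 4 stroke at Sf1  (Sf1 (Sf) sets flow on bond)
bond 5 stroke at J1  (Se1: effort source, stroke at far end)
bond 0 stroke at J1  (1-jn J1 has f-setter on 4)
bond 3 stroke at J1  (1-jn J1 has f-setter on 4)
bond 6 stroke at J1  (J1 flow already set via bond 4)
bond 1 stroke at J2  (GY1 both-in/both-out from 0)
bond 2 stroke at I1  (only one flow-in slot at J2)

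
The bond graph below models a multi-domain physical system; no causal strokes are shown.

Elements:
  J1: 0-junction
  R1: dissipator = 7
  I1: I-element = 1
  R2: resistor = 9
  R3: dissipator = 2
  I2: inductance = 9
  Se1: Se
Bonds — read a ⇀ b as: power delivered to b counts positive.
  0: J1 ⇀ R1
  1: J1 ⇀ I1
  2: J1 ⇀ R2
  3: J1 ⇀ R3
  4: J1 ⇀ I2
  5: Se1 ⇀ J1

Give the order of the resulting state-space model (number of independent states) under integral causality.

β5 stroke at J1  (Se1 fixes effort; stroke away)
β0 stroke at R1  (J1 effort already set via bond 5)
β1 stroke at I1  (J1: bond 5 brought effort, rest push out)
β2 stroke at R2  (common-e at J1 fixed by 5)
β3 stroke at R3  (J1 effort already set via bond 5)
β4 stroke at I2  (J1: bond 5 brought effort, rest push out)

2  (I1, I2 all integral)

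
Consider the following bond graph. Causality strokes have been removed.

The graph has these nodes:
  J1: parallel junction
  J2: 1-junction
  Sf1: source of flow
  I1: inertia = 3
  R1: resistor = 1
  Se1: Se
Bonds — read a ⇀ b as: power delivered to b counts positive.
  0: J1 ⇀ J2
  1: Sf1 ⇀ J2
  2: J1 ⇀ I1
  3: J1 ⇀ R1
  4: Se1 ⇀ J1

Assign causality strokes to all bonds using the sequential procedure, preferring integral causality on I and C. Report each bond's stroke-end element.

b1 stroke→Sf1  (source Sf1 imposes f)
b4 stroke→J1  (Se1: effort source, stroke at far end)
b0 stroke→J2  (0-jn J1 has e-setter on 4)
b2 stroke→I1  (0-jn J1 has e-setter on 4)
b3 stroke→R1  (common-e at J1 fixed by 4)

bond 0 stroke→J2
bond 1 stroke→Sf1
bond 2 stroke→I1
bond 3 stroke→R1
bond 4 stroke→J1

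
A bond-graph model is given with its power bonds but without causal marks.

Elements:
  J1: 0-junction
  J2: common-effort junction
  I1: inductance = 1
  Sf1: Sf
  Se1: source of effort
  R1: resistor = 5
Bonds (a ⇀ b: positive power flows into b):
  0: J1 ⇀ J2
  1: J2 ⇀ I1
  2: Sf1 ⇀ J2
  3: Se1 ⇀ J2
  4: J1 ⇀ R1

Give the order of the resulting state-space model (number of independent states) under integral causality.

1  (I1 all integral)

b2 |Sf1  (Sf1: flow source, stroke at near end)
b3 |J2  (source Se1 imposes e)
b0 |J1  (J2 effort already set via bond 3)
b1 |I1  (J2: bond 3 brought effort, rest push out)
b4 |R1  (0-jn J1 has e-setter on 0)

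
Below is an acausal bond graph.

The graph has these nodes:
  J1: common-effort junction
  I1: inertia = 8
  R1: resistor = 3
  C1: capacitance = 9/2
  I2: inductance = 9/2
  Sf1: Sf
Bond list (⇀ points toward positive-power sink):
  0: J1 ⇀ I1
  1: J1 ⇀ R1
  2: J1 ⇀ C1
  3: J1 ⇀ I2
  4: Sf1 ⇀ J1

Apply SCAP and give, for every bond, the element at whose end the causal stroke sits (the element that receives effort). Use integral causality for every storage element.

#4 stroke at Sf1  (Sf1 fixes flow; stroke at Sf1)
#0 stroke at I1  (I1: I, integral causality)
#2 stroke at J1  (C1: C, integral causality)
#1 stroke at R1  (0-jn J1 has e-setter on 2)
#3 stroke at I2  (J1: bond 2 brought effort, rest push out)

#0 stroke at I1
#1 stroke at R1
#2 stroke at J1
#3 stroke at I2
#4 stroke at Sf1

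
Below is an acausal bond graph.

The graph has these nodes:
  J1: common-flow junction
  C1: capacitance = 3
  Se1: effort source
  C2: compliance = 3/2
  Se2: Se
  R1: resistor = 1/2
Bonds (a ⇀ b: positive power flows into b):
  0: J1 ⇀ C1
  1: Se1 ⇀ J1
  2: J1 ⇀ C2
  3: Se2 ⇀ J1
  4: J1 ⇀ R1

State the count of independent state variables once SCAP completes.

b1 stroke→J1  (Se1 fixes effort; stroke away)
b3 stroke→J1  (Se2: effort source, stroke at far end)
b0 stroke→J1  (C1 integral (e out))
b2 stroke→J1  (C2 integral (e out))
b4 stroke→R1  (only one flow-in slot at J1)

2  (C1, C2 all integral)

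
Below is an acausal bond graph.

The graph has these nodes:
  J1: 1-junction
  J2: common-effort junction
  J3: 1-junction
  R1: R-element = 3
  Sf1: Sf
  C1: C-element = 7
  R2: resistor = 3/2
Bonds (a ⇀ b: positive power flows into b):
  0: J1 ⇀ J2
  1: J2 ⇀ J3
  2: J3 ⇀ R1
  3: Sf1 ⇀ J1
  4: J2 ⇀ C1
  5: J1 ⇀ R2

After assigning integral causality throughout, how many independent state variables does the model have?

b3 stroke at Sf1  (source Sf1 imposes f)
b0 stroke at J1  (J1: bond 3 brought flow, rest push out)
b5 stroke at J1  (J1: bond 3 brought flow, rest push out)
b4 stroke at J2  (prefer integral on C1)
b1 stroke at J3  (0-jn J2 has e-setter on 4)
b2 stroke at R1  (J3: last free bond brings flow in)

1  (C1 all integral)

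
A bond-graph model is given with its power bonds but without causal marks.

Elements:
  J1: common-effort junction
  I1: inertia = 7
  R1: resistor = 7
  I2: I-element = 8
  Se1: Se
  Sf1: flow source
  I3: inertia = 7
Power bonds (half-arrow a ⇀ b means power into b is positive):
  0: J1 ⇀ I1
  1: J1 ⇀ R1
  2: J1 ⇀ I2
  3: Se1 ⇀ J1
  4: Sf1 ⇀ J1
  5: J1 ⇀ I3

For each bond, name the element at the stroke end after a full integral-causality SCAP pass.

β3 stroke at J1  (Se1: effort source, stroke at far end)
β4 stroke at Sf1  (Sf1 (Sf) sets flow on bond)
β0 stroke at I1  (J1: bond 3 brought effort, rest push out)
β1 stroke at R1  (J1: bond 3 brought effort, rest push out)
β2 stroke at I2  (common-e at J1 fixed by 3)
β5 stroke at I3  (0-jn J1 has e-setter on 3)

b0 stroke→I1
b1 stroke→R1
b2 stroke→I2
b3 stroke→J1
b4 stroke→Sf1
b5 stroke→I3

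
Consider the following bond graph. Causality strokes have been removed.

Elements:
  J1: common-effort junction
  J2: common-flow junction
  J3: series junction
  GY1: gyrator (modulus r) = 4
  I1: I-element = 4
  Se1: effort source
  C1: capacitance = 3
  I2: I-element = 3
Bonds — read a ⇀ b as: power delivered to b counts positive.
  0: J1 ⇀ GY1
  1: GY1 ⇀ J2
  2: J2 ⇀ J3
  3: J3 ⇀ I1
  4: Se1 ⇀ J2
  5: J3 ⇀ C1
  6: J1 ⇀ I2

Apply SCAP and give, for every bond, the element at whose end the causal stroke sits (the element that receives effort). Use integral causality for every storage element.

b0 stroke→J1
b1 stroke→J2
b2 stroke→J3
b3 stroke→I1
b4 stroke→J2
b5 stroke→J3
b6 stroke→I2

b4 |J2  (Se1 fixes effort; stroke away)
b3 |I1  (I1 integral (f out))
b2 |J3  (J3 flow already set via bond 3)
b5 |J3  (1-jn J3 has f-setter on 3)
b1 |J2  (J2 flow already set via bond 2)
b0 |J1  (GY GY1: same side as bond 1)
b6 |I2  (common-e at J1 fixed by 0)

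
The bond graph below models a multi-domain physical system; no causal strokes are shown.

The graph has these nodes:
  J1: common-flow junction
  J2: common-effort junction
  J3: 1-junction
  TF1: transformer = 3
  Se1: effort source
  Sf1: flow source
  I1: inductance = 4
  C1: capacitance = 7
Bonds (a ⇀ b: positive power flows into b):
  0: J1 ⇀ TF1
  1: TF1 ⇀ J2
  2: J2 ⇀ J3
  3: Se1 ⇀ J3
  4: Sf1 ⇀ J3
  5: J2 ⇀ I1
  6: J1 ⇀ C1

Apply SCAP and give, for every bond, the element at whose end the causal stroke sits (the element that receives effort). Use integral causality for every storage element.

b3 stroke at J3  (source Se1 imposes e)
b4 stroke at Sf1  (Sf1 (Sf) sets flow on bond)
b2 stroke at J3  (J3 flow already set via bond 4)
b5 stroke at I1  (I1 integral (f out))
b1 stroke at J2  (J2 needs exactly one e-in)
b0 stroke at TF1  (TF TF1: opposite of bond 1)
b6 stroke at J1  (J1: bond 0 brought flow, rest push out)

bond 0 →TF1
bond 1 →J2
bond 2 →J3
bond 3 →J3
bond 4 →Sf1
bond 5 →I1
bond 6 →J1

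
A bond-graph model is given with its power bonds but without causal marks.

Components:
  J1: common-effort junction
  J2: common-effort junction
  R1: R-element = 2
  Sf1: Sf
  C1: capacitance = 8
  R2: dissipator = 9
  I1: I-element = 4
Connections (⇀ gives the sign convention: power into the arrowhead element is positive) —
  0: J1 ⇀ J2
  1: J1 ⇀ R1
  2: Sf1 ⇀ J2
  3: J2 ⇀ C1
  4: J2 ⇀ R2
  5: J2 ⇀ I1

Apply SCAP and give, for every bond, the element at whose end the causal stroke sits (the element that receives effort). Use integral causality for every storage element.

bond 2 stroke→Sf1  (Sf1 fixes flow; stroke at Sf1)
bond 3 stroke→J2  (C1 outputs effort q/C1)
bond 0 stroke→J1  (0-jn J2 has e-setter on 3)
bond 4 stroke→R2  (J2: bond 3 brought effort, rest push out)
bond 5 stroke→I1  (0-jn J2 has e-setter on 3)
bond 1 stroke→R1  (common-e at J1 fixed by 0)

β0 →J1
β1 →R1
β2 →Sf1
β3 →J2
β4 →R2
β5 →I1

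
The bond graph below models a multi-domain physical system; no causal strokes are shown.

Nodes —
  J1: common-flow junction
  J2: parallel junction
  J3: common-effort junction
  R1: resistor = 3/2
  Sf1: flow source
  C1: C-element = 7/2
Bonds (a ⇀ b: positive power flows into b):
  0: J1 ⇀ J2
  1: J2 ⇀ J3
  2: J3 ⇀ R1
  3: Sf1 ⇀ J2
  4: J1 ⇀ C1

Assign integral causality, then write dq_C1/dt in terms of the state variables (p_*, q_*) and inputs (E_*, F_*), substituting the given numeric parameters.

bond 3 stroke at Sf1  (Sf1 (Sf) sets flow on bond)
bond 4 stroke at J1  (C1 integral (e out))
bond 0 stroke at J2  (J1 needs exactly one f-in)
bond 1 stroke at J3  (common-e at J2 fixed by 0)
bond 2 stroke at R1  (common-e at J3 fixed by 1)

dq_C1/dt = -F_Sf1 - 4*q_C1/21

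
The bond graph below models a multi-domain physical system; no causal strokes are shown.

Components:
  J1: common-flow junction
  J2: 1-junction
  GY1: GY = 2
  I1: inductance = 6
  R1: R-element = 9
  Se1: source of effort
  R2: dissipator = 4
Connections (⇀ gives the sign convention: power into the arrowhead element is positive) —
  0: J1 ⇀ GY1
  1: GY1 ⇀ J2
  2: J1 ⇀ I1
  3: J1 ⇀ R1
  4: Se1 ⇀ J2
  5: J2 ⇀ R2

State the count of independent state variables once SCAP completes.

1  (I1 all integral)

bond 4 stroke→J2  (Se1: effort source, stroke at far end)
bond 2 stroke→I1  (I1: I, integral causality)
bond 0 stroke→J1  (common-f at J1 fixed by 2)
bond 3 stroke→J1  (J1 flow already set via bond 2)
bond 1 stroke→J2  (through GY1, causality inverts; strokes same side of GY1)
bond 5 stroke→R2  (J2: last free bond brings flow in)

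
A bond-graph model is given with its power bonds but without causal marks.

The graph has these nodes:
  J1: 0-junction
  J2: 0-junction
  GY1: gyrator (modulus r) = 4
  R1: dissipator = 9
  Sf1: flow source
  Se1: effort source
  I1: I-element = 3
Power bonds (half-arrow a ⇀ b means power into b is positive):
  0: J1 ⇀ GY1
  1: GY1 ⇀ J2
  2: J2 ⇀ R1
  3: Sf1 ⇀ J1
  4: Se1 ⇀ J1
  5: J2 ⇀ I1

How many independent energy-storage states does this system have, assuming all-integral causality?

bond 3 stroke→Sf1  (Sf1: flow source, stroke at near end)
bond 4 stroke→J1  (Se1 fixes effort; stroke away)
bond 0 stroke→GY1  (0-jn J1 has e-setter on 4)
bond 1 stroke→GY1  (through GY1, causality inverts; strokes same side of GY1)
bond 5 stroke→I1  (I1 outputs flow p/I1)
bond 2 stroke→J2  (closing 0-jn rule on J2)

1  (I1 all integral)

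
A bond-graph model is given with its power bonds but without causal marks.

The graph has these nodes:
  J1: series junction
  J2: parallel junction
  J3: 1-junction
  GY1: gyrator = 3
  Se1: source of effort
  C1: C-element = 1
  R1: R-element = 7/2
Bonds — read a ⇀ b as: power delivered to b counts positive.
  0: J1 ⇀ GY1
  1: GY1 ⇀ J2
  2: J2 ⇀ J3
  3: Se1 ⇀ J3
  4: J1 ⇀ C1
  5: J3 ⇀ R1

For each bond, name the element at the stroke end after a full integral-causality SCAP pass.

β3 →J3  (Se1 fixes effort; stroke away)
β4 →J1  (C1: C, integral causality)
β0 →GY1  (J1: last free bond brings flow in)
β1 →GY1  (GY GY1: same side as bond 0)
β2 →J2  (J2 needs exactly one e-in)
β5 →J3  (J3: bond 2 brought flow, rest push out)

#0 |GY1
#1 |GY1
#2 |J2
#3 |J3
#4 |J1
#5 |J3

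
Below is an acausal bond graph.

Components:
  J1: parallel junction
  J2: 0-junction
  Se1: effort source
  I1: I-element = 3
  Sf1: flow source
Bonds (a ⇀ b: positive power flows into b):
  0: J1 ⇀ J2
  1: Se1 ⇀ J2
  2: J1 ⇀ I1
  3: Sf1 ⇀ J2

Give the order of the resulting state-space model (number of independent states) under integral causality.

bond 1 stroke at J2  (Se1: effort source, stroke at far end)
bond 3 stroke at Sf1  (Sf1: flow source, stroke at near end)
bond 0 stroke at J1  (J2: bond 1 brought effort, rest push out)
bond 2 stroke at I1  (J1: bond 0 brought effort, rest push out)

1  (I1 all integral)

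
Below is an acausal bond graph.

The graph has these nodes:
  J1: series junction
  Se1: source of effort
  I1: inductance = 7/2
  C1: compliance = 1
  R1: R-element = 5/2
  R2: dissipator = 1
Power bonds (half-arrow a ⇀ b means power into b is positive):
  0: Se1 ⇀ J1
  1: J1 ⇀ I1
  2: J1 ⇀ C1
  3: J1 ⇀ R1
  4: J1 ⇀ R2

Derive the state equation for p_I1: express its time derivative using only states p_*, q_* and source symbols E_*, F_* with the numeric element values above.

bond 0 →J1  (Se1 (Se) sets effort on bond)
bond 1 →I1  (I1 outputs flow p/I1)
bond 2 →J1  (common-f at J1 fixed by 1)
bond 3 →J1  (1-jn J1 has f-setter on 1)
bond 4 →J1  (J1 flow already set via bond 1)

dp_I1/dt = E_Se1 - p_I1 - q_C1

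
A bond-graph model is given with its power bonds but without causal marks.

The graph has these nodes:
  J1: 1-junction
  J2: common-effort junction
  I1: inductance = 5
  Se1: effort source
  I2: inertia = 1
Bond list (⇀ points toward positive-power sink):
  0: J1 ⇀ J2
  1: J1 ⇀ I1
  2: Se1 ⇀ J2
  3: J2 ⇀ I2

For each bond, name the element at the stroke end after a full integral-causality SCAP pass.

β0 |J1
β1 |I1
β2 |J2
β3 |I2

b2 |J2  (source Se1 imposes e)
b0 |J1  (0-jn J2 has e-setter on 2)
b3 |I2  (J2 effort already set via bond 2)
b1 |I1  (closing 1-jn rule on J1)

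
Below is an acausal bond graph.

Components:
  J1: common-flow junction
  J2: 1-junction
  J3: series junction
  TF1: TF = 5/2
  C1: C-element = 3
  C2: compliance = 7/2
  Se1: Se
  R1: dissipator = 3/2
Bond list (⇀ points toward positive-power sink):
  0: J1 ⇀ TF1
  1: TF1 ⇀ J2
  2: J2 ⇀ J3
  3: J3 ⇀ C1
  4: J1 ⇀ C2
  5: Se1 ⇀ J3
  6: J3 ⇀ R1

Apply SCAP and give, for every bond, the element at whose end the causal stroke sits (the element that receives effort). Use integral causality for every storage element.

#0 →TF1
#1 →J2
#2 →J3
#3 →J3
#4 →J1
#5 →J3
#6 →R1

β5 |J3  (source Se1 imposes e)
β3 |J3  (C1: C, integral causality)
β4 |J1  (C2 integral (e out))
β0 |TF1  (J1: last free bond brings flow in)
β1 |J2  (TF1: transformer flips bond 0)
β2 |J3  (only one flow-in slot at J2)
β6 |R1  (J3 needs exactly one f-in)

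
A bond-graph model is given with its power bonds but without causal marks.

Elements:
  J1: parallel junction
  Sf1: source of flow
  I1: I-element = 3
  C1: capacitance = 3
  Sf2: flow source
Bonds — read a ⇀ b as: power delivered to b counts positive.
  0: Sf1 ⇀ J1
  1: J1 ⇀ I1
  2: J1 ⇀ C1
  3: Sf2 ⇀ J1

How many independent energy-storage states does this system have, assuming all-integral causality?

#0 stroke at Sf1  (Sf1: flow source, stroke at near end)
#3 stroke at Sf2  (Sf2: flow source, stroke at near end)
#1 stroke at I1  (prefer integral on I1)
#2 stroke at J1  (closing 0-jn rule on J1)

2  (C1, I1 all integral)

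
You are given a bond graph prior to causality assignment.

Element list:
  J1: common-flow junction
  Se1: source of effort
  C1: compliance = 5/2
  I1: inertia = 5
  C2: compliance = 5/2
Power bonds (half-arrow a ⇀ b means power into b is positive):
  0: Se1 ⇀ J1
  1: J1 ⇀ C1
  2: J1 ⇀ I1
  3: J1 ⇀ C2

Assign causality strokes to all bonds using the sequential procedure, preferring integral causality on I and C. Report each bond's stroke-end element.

b0 |J1  (source Se1 imposes e)
b1 |J1  (prefer integral on C1)
b2 |I1  (I1 outputs flow p/I1)
b3 |J1  (J1 flow already set via bond 2)

bond 0 →J1
bond 1 →J1
bond 2 →I1
bond 3 →J1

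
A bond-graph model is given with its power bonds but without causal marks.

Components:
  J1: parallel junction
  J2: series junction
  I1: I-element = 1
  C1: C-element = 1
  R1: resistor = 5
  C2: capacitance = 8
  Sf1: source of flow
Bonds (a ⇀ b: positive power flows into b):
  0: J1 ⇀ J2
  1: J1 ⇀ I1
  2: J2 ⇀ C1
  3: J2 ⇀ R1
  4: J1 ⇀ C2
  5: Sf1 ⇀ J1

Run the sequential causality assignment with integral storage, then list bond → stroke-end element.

b0 stroke at J2
b1 stroke at I1
b2 stroke at J2
b3 stroke at R1
b4 stroke at J1
b5 stroke at Sf1

#5 stroke→Sf1  (source Sf1 imposes f)
#1 stroke→I1  (I1: I, integral causality)
#2 stroke→J2  (C1 integral (e out))
#4 stroke→J1  (C2: C, integral causality)
#0 stroke→J2  (0-jn J1 has e-setter on 4)
#3 stroke→R1  (J2 needs exactly one f-in)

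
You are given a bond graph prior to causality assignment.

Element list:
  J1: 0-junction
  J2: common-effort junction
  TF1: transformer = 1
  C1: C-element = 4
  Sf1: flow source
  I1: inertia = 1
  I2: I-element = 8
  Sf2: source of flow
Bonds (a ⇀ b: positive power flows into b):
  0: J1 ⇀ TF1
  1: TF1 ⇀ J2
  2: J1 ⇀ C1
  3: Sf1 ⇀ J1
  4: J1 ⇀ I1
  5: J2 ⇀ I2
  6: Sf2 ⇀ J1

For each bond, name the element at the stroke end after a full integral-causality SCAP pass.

b0 stroke at TF1
b1 stroke at J2
b2 stroke at J1
b3 stroke at Sf1
b4 stroke at I1
b5 stroke at I2
b6 stroke at Sf2

b3 stroke at Sf1  (source Sf1 imposes f)
b6 stroke at Sf2  (source Sf2 imposes f)
b2 stroke at J1  (C1: C, integral causality)
b0 stroke at TF1  (J1: bond 2 brought effort, rest push out)
b4 stroke at I1  (0-jn J1 has e-setter on 2)
b1 stroke at J2  (TF TF1: opposite of bond 0)
b5 stroke at I2  (common-e at J2 fixed by 1)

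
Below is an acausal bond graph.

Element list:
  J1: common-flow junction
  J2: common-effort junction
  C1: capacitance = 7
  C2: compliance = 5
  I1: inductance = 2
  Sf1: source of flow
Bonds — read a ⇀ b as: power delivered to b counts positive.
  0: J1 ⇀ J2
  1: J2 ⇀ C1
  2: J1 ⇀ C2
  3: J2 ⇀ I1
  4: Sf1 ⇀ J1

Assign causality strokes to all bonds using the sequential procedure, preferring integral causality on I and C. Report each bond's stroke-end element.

b4 →Sf1  (source Sf1 imposes f)
b0 →J1  (J1: bond 4 brought flow, rest push out)
b2 →J1  (J1 flow already set via bond 4)
b1 →J2  (prefer integral on C1)
b3 →I1  (J2: bond 1 brought effort, rest push out)

b0 stroke→J1
b1 stroke→J2
b2 stroke→J1
b3 stroke→I1
b4 stroke→Sf1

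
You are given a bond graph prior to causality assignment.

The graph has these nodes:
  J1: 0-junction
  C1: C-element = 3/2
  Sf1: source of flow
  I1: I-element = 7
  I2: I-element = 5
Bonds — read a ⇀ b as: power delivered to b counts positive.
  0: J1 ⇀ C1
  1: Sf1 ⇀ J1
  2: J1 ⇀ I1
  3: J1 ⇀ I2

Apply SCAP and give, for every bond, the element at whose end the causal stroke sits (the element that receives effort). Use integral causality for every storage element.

#1 |Sf1  (Sf1 (Sf) sets flow on bond)
#0 |J1  (C1 integral (e out))
#2 |I1  (common-e at J1 fixed by 0)
#3 |I2  (0-jn J1 has e-setter on 0)

bond 0 stroke at J1
bond 1 stroke at Sf1
bond 2 stroke at I1
bond 3 stroke at I2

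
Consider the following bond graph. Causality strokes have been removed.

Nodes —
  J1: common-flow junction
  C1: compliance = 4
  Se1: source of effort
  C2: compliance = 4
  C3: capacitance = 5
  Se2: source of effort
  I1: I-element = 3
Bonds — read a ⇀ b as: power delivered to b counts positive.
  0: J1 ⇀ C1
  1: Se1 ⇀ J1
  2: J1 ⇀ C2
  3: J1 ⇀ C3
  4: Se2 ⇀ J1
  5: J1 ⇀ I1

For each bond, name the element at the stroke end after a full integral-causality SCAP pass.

b0 stroke at J1
b1 stroke at J1
b2 stroke at J1
b3 stroke at J1
b4 stroke at J1
b5 stroke at I1

bond 1 →J1  (Se1 fixes effort; stroke away)
bond 4 →J1  (Se2 fixes effort; stroke away)
bond 0 →J1  (C1 outputs effort q/C1)
bond 2 →J1  (prefer integral on C2)
bond 3 →J1  (C3 outputs effort q/C3)
bond 5 →I1  (J1 needs exactly one f-in)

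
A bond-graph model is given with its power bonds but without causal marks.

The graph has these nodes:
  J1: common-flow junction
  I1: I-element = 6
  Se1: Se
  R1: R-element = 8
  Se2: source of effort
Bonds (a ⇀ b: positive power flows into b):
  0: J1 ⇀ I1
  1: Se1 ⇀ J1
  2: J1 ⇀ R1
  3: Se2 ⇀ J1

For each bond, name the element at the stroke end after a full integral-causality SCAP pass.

β0 →I1
β1 →J1
β2 →J1
β3 →J1

#1 stroke at J1  (Se1: effort source, stroke at far end)
#3 stroke at J1  (source Se2 imposes e)
#0 stroke at I1  (I1: I, integral causality)
#2 stroke at J1  (J1: bond 0 brought flow, rest push out)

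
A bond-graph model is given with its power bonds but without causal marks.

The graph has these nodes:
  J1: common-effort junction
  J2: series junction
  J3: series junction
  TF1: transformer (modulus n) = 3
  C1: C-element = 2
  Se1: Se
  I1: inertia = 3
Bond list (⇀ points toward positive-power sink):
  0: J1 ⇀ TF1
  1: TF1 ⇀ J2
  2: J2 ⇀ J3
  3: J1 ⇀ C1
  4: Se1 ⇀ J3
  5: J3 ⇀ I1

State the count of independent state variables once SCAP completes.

β4 →J3  (Se1: effort source, stroke at far end)
β3 →J1  (C1: C, integral causality)
β0 →TF1  (0-jn J1 has e-setter on 3)
β1 →J2  (TF TF1: opposite of bond 0)
β2 →J3  (J2 needs exactly one f-in)
β5 →I1  (J3 needs exactly one f-in)

2  (C1, I1 all integral)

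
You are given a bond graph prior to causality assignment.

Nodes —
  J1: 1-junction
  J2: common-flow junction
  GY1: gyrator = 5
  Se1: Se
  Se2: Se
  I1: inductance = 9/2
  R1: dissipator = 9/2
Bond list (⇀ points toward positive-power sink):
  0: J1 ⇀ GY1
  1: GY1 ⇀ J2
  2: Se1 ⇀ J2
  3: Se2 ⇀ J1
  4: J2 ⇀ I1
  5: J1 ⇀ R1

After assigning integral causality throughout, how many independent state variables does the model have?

bond 2 stroke at J2  (Se1 fixes effort; stroke away)
bond 3 stroke at J1  (Se2 fixes effort; stroke away)
bond 4 stroke at I1  (I1 outputs flow p/I1)
bond 1 stroke at J2  (J2: bond 4 brought flow, rest push out)
bond 0 stroke at J1  (GY1 both-in/both-out from 1)
bond 5 stroke at R1  (J1: last free bond brings flow in)

1  (I1 all integral)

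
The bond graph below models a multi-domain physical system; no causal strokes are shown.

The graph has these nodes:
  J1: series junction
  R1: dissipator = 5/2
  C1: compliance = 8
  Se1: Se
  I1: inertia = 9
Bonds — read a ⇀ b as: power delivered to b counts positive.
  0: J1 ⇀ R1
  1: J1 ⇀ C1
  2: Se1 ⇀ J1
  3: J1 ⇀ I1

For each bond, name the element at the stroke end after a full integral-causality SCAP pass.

b0 stroke→J1
b1 stroke→J1
b2 stroke→J1
b3 stroke→I1

b2 stroke at J1  (Se1: effort source, stroke at far end)
b1 stroke at J1  (C1 outputs effort q/C1)
b3 stroke at I1  (I1 integral (f out))
b0 stroke at J1  (J1: bond 3 brought flow, rest push out)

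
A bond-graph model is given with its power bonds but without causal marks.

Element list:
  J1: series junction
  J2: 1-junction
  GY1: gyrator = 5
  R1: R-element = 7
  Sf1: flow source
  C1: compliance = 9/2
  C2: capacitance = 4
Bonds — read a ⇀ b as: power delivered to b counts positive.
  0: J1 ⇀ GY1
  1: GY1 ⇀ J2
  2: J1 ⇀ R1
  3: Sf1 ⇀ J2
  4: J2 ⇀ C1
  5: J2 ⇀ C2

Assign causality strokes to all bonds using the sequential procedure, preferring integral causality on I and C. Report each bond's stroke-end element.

b0 stroke→J1
b1 stroke→J2
b2 stroke→R1
b3 stroke→Sf1
b4 stroke→J2
b5 stroke→J2

b3 →Sf1  (Sf1: flow source, stroke at near end)
b1 →J2  (J2: bond 3 brought flow, rest push out)
b4 →J2  (1-jn J2 has f-setter on 3)
b5 →J2  (common-f at J2 fixed by 3)
b0 →J1  (through GY1, causality inverts; strokes same side of GY1)
b2 →R1  (J1 needs exactly one f-in)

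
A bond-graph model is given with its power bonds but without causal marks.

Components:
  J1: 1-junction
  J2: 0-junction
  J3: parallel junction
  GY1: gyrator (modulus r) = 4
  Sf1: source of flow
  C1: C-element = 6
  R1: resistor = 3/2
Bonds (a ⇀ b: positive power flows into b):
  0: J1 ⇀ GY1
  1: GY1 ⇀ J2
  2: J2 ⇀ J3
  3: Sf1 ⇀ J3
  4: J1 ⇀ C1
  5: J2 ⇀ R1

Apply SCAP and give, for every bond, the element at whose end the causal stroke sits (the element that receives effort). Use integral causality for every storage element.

#3 |Sf1  (Sf1: flow source, stroke at near end)
#2 |J3  (J3: last free bond brings effort in)
#4 |J1  (C1 integral (e out))
#0 |GY1  (J1 needs exactly one f-in)
#1 |GY1  (through GY1, causality inverts; strokes same side of GY1)
#5 |J2  (J2 needs exactly one e-in)

bond 0 |GY1
bond 1 |GY1
bond 2 |J3
bond 3 |Sf1
bond 4 |J1
bond 5 |J2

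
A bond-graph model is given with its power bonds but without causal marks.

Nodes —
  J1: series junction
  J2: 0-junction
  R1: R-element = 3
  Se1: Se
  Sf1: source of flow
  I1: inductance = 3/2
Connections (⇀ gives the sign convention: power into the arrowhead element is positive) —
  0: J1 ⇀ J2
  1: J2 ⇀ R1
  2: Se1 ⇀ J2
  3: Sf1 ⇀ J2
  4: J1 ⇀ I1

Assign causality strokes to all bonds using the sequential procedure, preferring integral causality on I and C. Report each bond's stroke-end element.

#0 stroke→J1
#1 stroke→R1
#2 stroke→J2
#3 stroke→Sf1
#4 stroke→I1

b2 →J2  (Se1 (Se) sets effort on bond)
b3 →Sf1  (Sf1 fixes flow; stroke at Sf1)
b0 →J1  (common-e at J2 fixed by 2)
b1 →R1  (J2: bond 2 brought effort, rest push out)
b4 →I1  (closing 1-jn rule on J1)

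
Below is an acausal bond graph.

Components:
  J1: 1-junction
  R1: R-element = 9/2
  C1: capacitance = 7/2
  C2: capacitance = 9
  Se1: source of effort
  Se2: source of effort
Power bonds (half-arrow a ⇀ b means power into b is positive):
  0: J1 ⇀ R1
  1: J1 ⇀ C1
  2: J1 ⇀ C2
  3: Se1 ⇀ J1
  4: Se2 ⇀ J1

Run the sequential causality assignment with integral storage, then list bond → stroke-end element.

bond 3 |J1  (Se1 (Se) sets effort on bond)
bond 4 |J1  (Se2 (Se) sets effort on bond)
bond 1 |J1  (prefer integral on C1)
bond 2 |J1  (C2 integral (e out))
bond 0 |R1  (J1 needs exactly one f-in)

β0 |R1
β1 |J1
β2 |J1
β3 |J1
β4 |J1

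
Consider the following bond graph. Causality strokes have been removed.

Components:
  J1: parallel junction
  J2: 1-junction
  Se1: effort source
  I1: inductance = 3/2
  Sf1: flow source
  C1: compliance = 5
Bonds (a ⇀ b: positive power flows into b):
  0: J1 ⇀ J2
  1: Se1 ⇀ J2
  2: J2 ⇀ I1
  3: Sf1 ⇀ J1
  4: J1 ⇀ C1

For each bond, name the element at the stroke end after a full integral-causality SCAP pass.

b0 →J2
b1 →J2
b2 →I1
b3 →Sf1
b4 →J1

b1 stroke→J2  (Se1 (Se) sets effort on bond)
b3 stroke→Sf1  (source Sf1 imposes f)
b2 stroke→I1  (I1 integral (f out))
b0 stroke→J2  (1-jn J2 has f-setter on 2)
b4 stroke→J1  (only one effort-in slot at J1)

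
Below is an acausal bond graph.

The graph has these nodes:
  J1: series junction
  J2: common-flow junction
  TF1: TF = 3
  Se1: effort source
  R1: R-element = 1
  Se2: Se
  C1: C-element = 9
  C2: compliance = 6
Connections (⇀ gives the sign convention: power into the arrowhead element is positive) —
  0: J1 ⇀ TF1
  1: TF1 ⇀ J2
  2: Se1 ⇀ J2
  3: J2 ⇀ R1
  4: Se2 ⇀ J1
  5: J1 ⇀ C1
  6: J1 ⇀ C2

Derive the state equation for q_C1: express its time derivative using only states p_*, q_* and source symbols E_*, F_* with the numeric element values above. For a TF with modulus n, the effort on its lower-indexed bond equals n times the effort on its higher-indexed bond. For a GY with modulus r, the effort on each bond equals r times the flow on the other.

dq_C1/dt = E_Se1/3 + E_Se2/9 - q_C1/81 - q_C2/54

b2 |J2  (source Se1 imposes e)
b4 |J1  (Se2 fixes effort; stroke away)
b5 |J1  (C1 integral (e out))
b6 |J1  (prefer integral on C2)
b0 |TF1  (only one flow-in slot at J1)
b1 |J2  (TF1 one-in-one-out from 0)
b3 |R1  (closing 1-jn rule on J2)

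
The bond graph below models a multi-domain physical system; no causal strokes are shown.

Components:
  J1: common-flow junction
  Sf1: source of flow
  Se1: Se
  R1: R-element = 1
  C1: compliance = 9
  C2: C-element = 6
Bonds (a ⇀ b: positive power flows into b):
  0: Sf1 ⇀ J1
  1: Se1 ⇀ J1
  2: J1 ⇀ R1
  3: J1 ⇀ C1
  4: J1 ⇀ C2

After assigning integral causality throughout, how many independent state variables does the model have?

2  (C1, C2 all integral)

b0 |Sf1  (source Sf1 imposes f)
b1 |J1  (Se1 (Se) sets effort on bond)
b2 |J1  (J1: bond 0 brought flow, rest push out)
b3 |J1  (J1 flow already set via bond 0)
b4 |J1  (J1 flow already set via bond 0)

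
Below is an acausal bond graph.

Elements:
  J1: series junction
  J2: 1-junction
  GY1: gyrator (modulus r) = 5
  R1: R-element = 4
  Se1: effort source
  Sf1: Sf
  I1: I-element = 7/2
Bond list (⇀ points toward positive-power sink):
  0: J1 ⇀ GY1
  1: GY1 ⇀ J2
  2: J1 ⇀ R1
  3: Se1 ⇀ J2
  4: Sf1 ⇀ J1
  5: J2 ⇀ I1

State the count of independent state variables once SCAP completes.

1  (I1 all integral)

β3 stroke at J2  (source Se1 imposes e)
β4 stroke at Sf1  (Sf1 (Sf) sets flow on bond)
β0 stroke at J1  (J1: bond 4 brought flow, rest push out)
β2 stroke at J1  (J1 flow already set via bond 4)
β1 stroke at J2  (through GY1, causality inverts; strokes same side of GY1)
β5 stroke at I1  (only one flow-in slot at J2)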